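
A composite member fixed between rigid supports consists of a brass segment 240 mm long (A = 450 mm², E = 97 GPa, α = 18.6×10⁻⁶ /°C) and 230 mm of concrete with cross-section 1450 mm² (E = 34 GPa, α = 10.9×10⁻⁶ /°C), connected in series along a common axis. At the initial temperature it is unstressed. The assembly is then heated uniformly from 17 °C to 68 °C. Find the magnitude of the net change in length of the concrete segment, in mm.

If the supports were absent, the total length change would be Σ αᵢΔT Lᵢ = 18.6×10⁻⁶×51×240 + 10.9×10⁻⁶×51×230 = 0.3555 mm.
The rigid supports impose zero overall length change; the single axial force P common to all segments must satisfy P Σ Lᵢ/(AᵢEᵢ) = δ_free.
The series flexibility is Σ Lᵢ/(AᵢEᵢ) = 240/(450×97×10³) + 230/(1450×34×10³) = 1.016×10⁻⁵ mm/N.
Hence P = δ_free / Σ(L/AE) = 0.3555/1.016×10⁻⁵ = 34.98 kN (compressive).
For the concrete segment, free thermal change = 10.9×10⁻⁶×51×230 = 0.1279 mm and elastic change from P = 34980×230/(1450×34×10³) = 0.1632 mm; these oppose, so the net change is 0.0353 mm (segment shortens).

|ΔL| ≈ 0.0353 mm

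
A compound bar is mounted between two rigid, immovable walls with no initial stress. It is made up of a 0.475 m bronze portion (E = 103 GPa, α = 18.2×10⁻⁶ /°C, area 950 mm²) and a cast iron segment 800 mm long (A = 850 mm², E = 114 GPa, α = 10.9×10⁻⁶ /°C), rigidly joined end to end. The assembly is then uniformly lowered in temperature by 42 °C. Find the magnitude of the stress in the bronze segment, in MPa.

With the walls removed the bar would change length by δ_free = Σ αᵢΔT Lᵢ = 18.2×10⁻⁶×42×475 + 10.9×10⁻⁶×42×800 = 0.7293 mm.
The rigid supports impose zero overall length change; the single axial force P common to all segments must satisfy P Σ Lᵢ/(AᵢEᵢ) = δ_free.
Σ Lᵢ/(AᵢEᵢ) = 475/(950×103×10³) + 800/(850×114×10³) = 1.311×10⁻⁵ mm/N.
P = 0.7293 / 1.311×10⁻⁵ = 55630 N = 55.63 kN, tensile.
σ_{bronze} = P / A = 55630 / 950 = 58.56 MPa.

σ ≈ 58.6 MPa (tensile)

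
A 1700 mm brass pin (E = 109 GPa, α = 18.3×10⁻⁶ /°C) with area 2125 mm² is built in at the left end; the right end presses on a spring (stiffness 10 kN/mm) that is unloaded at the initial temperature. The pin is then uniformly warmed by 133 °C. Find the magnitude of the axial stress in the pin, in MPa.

The unrestrained thermal change is αΔT L = 18.3×10⁻⁶ × 133 × 1700 = 4.138 mm.
Let P be the compressive force at the spring. The pin shortens elastically by PL/(AE) and the spring compresses by P/k; together these equal δ_free.
So P = δ_free / [L/(AE) + 1/k] = 4.138 / [ 1700/(2125×109×10³) + 1/(10×10³) ].
P = 4.138 / 0.0001073 = 38550 N.
σ = P/A = 38550/2125 = 18.14 MPa.

σ ≈ 18.1 MPa (compressive)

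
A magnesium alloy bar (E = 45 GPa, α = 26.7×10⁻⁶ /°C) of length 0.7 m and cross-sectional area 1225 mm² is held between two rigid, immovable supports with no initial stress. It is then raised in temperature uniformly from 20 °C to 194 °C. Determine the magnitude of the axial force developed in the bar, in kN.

Full restraint means ε = 0, so the stress is σ = EαΔT = 45×10³ × 26.7×10⁻⁶ × 174 = 209.1 MPa.
Then P = σA = 209.1 × 1225 mm² = 256.1 kN, compressive.

P ≈ 256 kN (compressive)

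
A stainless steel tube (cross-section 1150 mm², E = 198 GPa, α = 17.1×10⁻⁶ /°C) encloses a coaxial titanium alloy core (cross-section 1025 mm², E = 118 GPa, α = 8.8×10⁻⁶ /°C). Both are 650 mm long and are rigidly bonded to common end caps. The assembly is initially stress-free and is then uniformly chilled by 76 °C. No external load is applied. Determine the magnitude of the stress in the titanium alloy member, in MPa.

Both members must finish at the same length. With the larger α, the stainless steel tends to over-contract; the plates restrain it, putting the stainless steel in tension and the titanium alloy in compression. With no external load the two internal forces are equal and opposite, magnitude P.
Setting the final lengths equal and cancelling L: (α₁ − α₂)ΔT = P/(A₁E₁) + P/(A₂E₂).
|α₁ − α₂|·ΔT = 8.3×10⁻⁶ × 76 = 0.0006308.
1/(A₁E₁) + 1/(A₂E₂) = 1/(1150×198×10³) + 1/(1025×118×10³) = 1.266×10⁻⁸ N⁻¹.
So P = 0.0006308 / 1.266×10⁻⁸ = 49.83 kN.
σ_{titanium alloy} = P/A₂ = 49830/1025 = 48.61 MPa, compressive.

σ ≈ 48.6 MPa (compressive)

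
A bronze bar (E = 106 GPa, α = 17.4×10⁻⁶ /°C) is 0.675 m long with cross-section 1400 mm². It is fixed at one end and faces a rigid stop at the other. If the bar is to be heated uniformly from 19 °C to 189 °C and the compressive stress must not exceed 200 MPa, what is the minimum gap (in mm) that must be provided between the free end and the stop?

Free expansion if unrestrained: δ_free = αΔT L = 17.4×10⁻⁶ × 170 × 675 = 1.997 mm.
At the allowable stress the elastic shortening the wall may impose is σL/E = 200 × 675 / (106×10³) = 1.274 mm.
The gap must absorb the remainder: g_min = 1.997 − 1.274 = 0.7231 mm.

g ≈ 0.723 mm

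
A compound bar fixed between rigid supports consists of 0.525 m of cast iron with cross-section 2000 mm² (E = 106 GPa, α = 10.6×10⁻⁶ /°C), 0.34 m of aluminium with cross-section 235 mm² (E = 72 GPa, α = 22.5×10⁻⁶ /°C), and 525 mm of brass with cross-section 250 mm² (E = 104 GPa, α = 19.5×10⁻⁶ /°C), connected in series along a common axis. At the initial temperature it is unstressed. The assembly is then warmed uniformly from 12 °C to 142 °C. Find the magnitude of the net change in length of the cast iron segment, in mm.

Free thermal expansion of the whole bar: Σ αᵢΔT Lᵢ = 10.6×10⁻⁶×130×525 + 22.5×10⁻⁶×130×340 + 19.5×10⁻⁶×130×525 = 3.049 mm.
Since the ends are fixed, an axial force P builds up, equal in every segment, with P · Σ Lᵢ/(AᵢEᵢ) = δ_free.
The series flexibility is Σ Lᵢ/(AᵢEᵢ) = 525/(2000×106×10³) + 340/(235×72×10³) + 525/(250×104×10³) = 4.276×10⁻⁵ mm/N.
So P = 3.049 / 4.276×10⁻⁵ = 71.3 kN, compressive.
For the cast iron segment, free thermal change = 10.6×10⁻⁶×130×525 = 0.7234 mm and elastic change from P = 71300×525/(2000×106×10³) = 0.1766 mm; these oppose, so the net change is 0.547 mm (segment lengthens).

|ΔL| ≈ 0.547 mm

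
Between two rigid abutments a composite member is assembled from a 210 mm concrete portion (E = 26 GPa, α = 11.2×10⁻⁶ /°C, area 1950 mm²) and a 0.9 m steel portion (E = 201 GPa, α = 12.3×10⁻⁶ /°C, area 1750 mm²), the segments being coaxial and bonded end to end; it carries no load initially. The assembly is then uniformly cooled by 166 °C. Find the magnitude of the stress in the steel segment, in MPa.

With the walls removed the bar would change length by δ_free = Σ αᵢΔT Lᵢ = 11.2×10⁻⁶×166×210 + 12.3×10⁻⁶×166×900 = 2.228 mm.
Since the ends are fixed, an axial force P builds up, equal in every segment, with P · Σ Lᵢ/(AᵢEᵢ) = δ_free.
Σ Lᵢ/(AᵢEᵢ) = 210/(1950×26×10³) + 900/(1750×201×10³) = 6.701×10⁻⁶ mm/N.
Hence P = δ_free / Σ(L/AE) = 2.228/6.701×10⁻⁶ = 332.5 kN (tensile).
σ_{steel} = P / A = 332500 / 1750 = 190 MPa.

σ ≈ 190 MPa (tensile)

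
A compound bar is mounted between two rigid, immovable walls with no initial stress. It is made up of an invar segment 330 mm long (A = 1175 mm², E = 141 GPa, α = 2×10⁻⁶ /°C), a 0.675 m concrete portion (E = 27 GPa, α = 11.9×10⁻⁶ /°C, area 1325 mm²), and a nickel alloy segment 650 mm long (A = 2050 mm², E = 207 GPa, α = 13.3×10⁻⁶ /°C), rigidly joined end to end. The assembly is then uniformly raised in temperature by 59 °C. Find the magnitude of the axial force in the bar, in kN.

P ≈ 45.7 kN (compressive)

If the supports were absent, the total length change would be Σ αᵢΔT Lᵢ = 2×10⁻⁶×59×330 + 11.9×10⁻⁶×59×675 + 13.3×10⁻⁶×59×650 = 1.023 mm.
The rigid supports impose zero overall length change; the single axial force P common to all segments must satisfy P Σ Lᵢ/(AᵢEᵢ) = δ_free.
The series flexibility is Σ Lᵢ/(AᵢEᵢ) = 330/(1175×141×10³) + 675/(1325×27×10³) + 650/(2050×207×10³) = 2.239×10⁻⁵ mm/N.
So P = 1.023 / 2.239×10⁻⁵ = 45.68 kN, compressive.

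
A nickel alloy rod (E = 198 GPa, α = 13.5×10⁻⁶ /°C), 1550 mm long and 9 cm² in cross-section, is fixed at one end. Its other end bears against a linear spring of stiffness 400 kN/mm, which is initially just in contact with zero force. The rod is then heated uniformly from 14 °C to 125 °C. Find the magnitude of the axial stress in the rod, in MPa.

The unrestrained thermal change is αΔT L = 13.5×10⁻⁶ × 111 × 1550 = 2.323 mm.
Let P be the compressive force at the spring. The rod shortens elastically by PL/(AE) and the spring compresses by P/k; together these equal δ_free.
P [ L/(AE) + 1/k ] = δ_free → P [ 1550/(900×198×10³) + 1/(400×10³) ] = 2.323.
P = 2.323 / 1.12×10⁻⁵ = 207400 N.
σ = P/A = 207400/900 = 230.5 MPa.

σ ≈ 230 MPa (compressive)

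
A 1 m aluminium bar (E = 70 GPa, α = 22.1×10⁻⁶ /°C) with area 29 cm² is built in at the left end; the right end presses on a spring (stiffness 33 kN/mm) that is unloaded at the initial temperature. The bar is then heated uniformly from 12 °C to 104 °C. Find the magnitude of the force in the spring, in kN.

Free thermal expansion: δ_free = αΔT L = 22.1×10⁻⁶ × 92 × 1000 = 2.033 mm.
Let P be the compressive force at the spring. The bar shortens elastically by PL/(AE) and the spring compresses by P/k; together these equal δ_free.
So P = δ_free / [L/(AE) + 1/k] = 2.033 / [ 1000/(2900×70×10³) + 1/(33×10³) ].
P = 2.033 / 3.523×10⁻⁵ = 57710 N.

P ≈ 57.7 kN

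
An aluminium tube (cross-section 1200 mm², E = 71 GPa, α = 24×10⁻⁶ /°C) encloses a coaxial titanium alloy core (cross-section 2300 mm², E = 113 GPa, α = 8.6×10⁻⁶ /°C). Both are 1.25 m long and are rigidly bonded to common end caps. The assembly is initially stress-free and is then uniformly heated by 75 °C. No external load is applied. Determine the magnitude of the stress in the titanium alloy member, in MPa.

σ ≈ 32.2 MPa (tensile)

Equilibrium of a rigid end plate with no external load gives equal and opposite internal forces ±P in the two members. Since α_{aluminium} > α_{titanium alloy}, heating drives the aluminium into compression and the titanium alloy into tension.
Equating the net (thermal + elastic) strains gives |α₁ − α₂|·ΔT = P·[1/(A₁E₁) + 1/(A₂E₂)].
|α₁ − α₂|·ΔT = 15.4×10⁻⁶ × 75 = 0.001155.
1/(A₁E₁) + 1/(A₂E₂) = 1/(1200×71×10³) + 1/(2300×113×10³) = 1.558×10⁻⁸ N⁻¹.
P = 0.001155 / 1.558×10⁻⁸ = 74110 N = 74.11 kN.
σ_{titanium alloy} = P/A₂ = 74110/2300 = 32.22 MPa, tensile.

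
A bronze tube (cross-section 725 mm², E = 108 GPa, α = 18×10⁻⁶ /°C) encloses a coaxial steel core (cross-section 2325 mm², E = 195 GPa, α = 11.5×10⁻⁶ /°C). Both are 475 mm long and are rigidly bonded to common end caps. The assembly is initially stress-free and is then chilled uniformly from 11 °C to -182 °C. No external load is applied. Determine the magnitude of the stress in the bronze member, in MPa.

σ ≈ 116 MPa (tensile)

Equilibrium of a rigid end plate with no external load gives equal and opposite internal forces ±P in the two members. Since α_{bronze} > α_{steel}, cooling drives the bronze into tension and the steel into compression.
Compatibility of the two members (thermal + elastic change equal): (α₁ − α₂)ΔT = P·[1/(A₁E₁) + 1/(A₂E₂)].
|α₁ − α₂|·ΔT = 6.5×10⁻⁶ × 193 = 0.001254.
1/(A₁E₁) + 1/(A₂E₂) = 1/(725×108×10³) + 1/(2325×195×10³) = 1.498×10⁻⁸ N⁻¹.
P = 0.001254 / 1.498×10⁻⁸ = 83760 N = 83.76 kN.
σ_{bronze} = P/A₁ = 83760/725 = 115.5 MPa, tensile.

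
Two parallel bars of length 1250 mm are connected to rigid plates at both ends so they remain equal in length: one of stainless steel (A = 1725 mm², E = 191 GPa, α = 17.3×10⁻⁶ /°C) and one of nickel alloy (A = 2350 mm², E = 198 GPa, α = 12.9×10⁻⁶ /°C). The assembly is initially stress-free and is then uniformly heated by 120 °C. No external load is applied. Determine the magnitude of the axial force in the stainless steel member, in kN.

Equilibrium of a rigid end plate with no external load gives equal and opposite internal forces ±P in the two members. Since α_{stainless steel} > α_{nickel alloy}, heating drives the stainless steel into compression and the nickel alloy into tension.
Equating the net (thermal + elastic) strains gives |α₁ − α₂|·ΔT = P·[1/(A₁E₁) + 1/(A₂E₂)].
|α₁ − α₂|·ΔT = 4.4×10⁻⁶ × 120 = 0.000528.
1/(A₁E₁) + 1/(A₂E₂) = 1/(1725×191×10³) + 1/(2350×198×10³) = 5.184×10⁻⁹ N⁻¹.
So P = 0.000528 / 5.184×10⁻⁹ = 101.8 kN.

P ≈ 102 kN (compressive in the stainless steel)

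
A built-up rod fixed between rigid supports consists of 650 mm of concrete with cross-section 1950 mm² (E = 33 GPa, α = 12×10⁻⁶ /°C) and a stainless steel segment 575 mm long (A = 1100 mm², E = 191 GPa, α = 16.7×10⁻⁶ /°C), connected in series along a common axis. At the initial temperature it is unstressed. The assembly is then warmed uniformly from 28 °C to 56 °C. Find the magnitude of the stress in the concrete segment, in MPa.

Free thermal expansion of the whole bar: Σ αᵢΔT Lᵢ = 12×10⁻⁶×28×650 + 16.7×10⁻⁶×28×575 = 0.4873 mm.
The rigid supports impose zero overall length change; the single axial force P common to all segments must satisfy P Σ Lᵢ/(AᵢEᵢ) = δ_free.
Σ Lᵢ/(AᵢEᵢ) = 650/(1950×33×10³) + 575/(1100×191×10³) = 1.284×10⁻⁵ mm/N.
P = 0.4873 / 1.284×10⁻⁵ = 37960 N = 37.96 kN, compressive.
σ_{concrete} = P / A = 37960 / 1950 = 19.46 MPa.

σ ≈ 19.5 MPa (compressive)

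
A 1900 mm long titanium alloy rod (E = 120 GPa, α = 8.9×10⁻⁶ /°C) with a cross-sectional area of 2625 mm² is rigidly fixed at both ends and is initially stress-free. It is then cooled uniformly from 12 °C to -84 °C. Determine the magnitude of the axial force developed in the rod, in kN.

P ≈ 269 kN (tensile)

With zero net strain, σ = E·αΔT = 120 GPa × 8.9×10⁻⁶ × 96 = 102.5 MPa.
Then P = σA = 102.5 × 2625 mm² = 269.1 kN, tensile.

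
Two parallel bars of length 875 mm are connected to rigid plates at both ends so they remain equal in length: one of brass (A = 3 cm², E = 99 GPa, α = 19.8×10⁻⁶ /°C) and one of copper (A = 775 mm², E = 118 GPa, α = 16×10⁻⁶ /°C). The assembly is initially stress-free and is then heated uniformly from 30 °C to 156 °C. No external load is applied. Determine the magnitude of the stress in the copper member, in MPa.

Both members must finish at the same length. With the larger α, the brass tends to over-expand; the plates restrain it, putting the brass in compression and the copper in tension. With no external load the two internal forces are equal and opposite, magnitude P.
Setting the final lengths equal and cancelling L: (α₁ − α₂)ΔT = P/(A₁E₁) + P/(A₂E₂).
|α₁ − α₂|·ΔT = 3.8×10⁻⁶ × 126 = 0.0004788.
1/(A₁E₁) + 1/(A₂E₂) = 1/(300×99×10³) + 1/(775×118×10³) = 4.46×10⁻⁸ N⁻¹.
P = 0.0004788 / 4.46×10⁻⁸ = 10730 N = 10.73 kN.
σ_{copper} = P/A₂ = 10730/775 = 13.85 MPa, tensile.

σ ≈ 13.9 MPa (tensile)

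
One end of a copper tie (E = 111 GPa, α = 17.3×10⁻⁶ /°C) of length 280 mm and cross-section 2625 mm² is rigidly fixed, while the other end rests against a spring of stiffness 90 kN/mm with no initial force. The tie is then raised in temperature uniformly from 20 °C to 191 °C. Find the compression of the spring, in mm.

δ ≈ 0.762 mm

The unrestrained thermal change is αΔT L = 17.3×10⁻⁶ × 171 × 280 = 0.8283 mm.
With a force P in the spring, the elastic change of the tie is PL/(AE) and that of the spring is P/k; compatibility requires their sum to equal δ_free.
So P = δ_free / [L/(AE) + 1/k] = 0.8283 / [ 280/(2625×111×10³) + 1/(90×10³) ].
P = 0.8283 / 1.207×10⁻⁵ = 68610 N.
Spring compression = P/k = 68610/(90×10³) = 0.7624 mm.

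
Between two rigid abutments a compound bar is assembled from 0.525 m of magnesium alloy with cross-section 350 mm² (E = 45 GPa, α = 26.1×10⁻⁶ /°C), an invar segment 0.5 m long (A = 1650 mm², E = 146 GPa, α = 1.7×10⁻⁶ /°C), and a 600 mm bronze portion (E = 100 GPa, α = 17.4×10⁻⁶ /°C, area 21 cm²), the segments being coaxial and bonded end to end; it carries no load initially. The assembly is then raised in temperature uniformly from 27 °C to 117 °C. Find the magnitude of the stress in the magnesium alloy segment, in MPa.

σ ≈ 168 MPa (compressive)

If the supports were absent, the total length change would be Σ αᵢΔT Lᵢ = 26.1×10⁻⁶×90×525 + 1.7×10⁻⁶×90×500 + 17.4×10⁻⁶×90×600 = 2.249 mm.
The walls prevent any net length change, so an axial force P (same in every segment) develops. Compatibility: P · Σ Lᵢ/(AᵢEᵢ) = δ_free.
The series flexibility is Σ Lᵢ/(AᵢEᵢ) = 525/(350×45×10³) + 500/(1650×146×10³) + 600/(2100×100×10³) = 3.827×10⁻⁵ mm/N.
P = 2.249 / 3.827×10⁻⁵ = 58780 N = 58.78 kN, compressive.
σ_{magnesium alloy} = P / A = 58780 / 350 = 167.9 MPa.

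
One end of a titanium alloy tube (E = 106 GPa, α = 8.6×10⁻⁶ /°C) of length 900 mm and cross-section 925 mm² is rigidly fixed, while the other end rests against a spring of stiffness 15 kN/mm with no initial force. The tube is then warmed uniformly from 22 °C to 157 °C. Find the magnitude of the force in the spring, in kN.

If the spring were absent the tube would lengthen by αΔT L = 8.6×10⁻⁶ × 135 × 900 = 1.045 mm.
With a force P in the spring, the elastic change of the tube is PL/(AE) and that of the spring is P/k; compatibility requires their sum to equal δ_free.
P [ L/(AE) + 1/k ] = δ_free → P [ 900/(925×106×10³) + 1/(15×10³) ] = 1.045.
P = 1.045 / 7.585×10⁻⁵ = 13780 N.

P ≈ 13.8 kN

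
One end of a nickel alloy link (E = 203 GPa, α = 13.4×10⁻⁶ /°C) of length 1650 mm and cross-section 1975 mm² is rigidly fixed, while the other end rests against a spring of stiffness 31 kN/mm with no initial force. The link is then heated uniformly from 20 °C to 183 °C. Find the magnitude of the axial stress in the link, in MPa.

The unrestrained thermal change is αΔT L = 13.4×10⁻⁶ × 163 × 1650 = 3.604 mm.
With a force P in the spring, the elastic change of the link is PL/(AE) and that of the spring is P/k; compatibility requires their sum to equal δ_free.
So P = δ_free / [L/(AE) + 1/k] = 3.604 / [ 1650/(1975×203×10³) + 1/(31×10³) ].
P = 3.604 / 3.637×10⁻⁵ = 99080 N.
σ = P/A = 99080/1975 = 50.17 MPa.

σ ≈ 50.2 MPa (compressive)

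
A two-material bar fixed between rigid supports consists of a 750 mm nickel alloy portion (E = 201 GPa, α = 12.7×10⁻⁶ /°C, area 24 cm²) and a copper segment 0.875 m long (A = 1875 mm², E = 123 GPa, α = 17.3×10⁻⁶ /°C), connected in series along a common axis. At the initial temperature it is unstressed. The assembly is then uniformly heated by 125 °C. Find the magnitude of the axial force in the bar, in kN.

P ≈ 576 kN (compressive)

If the supports were absent, the total length change would be Σ αᵢΔT Lᵢ = 12.7×10⁻⁶×125×750 + 17.3×10⁻⁶×125×875 = 3.083 mm.
The rigid supports impose zero overall length change; the single axial force P common to all segments must satisfy P Σ Lᵢ/(AᵢEᵢ) = δ_free.
The series flexibility is Σ Lᵢ/(AᵢEᵢ) = 750/(2400×201×10³) + 875/(1875×123×10³) = 5.349×10⁻⁶ mm/N.
Hence P = δ_free / Σ(L/AE) = 3.083/5.349×10⁻⁶ = 576.4 kN (compressive).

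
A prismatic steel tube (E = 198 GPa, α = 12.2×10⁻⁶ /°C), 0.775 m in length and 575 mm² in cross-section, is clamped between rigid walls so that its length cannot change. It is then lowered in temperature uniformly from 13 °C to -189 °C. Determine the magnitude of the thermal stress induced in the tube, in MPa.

σ ≈ 488 MPa (tensile)

Because both ends are immovable the net strain is zero, and the suppressed thermal strain is αΔT = 12.2×10⁻⁶ × 202 = 2464.4×10⁻⁶.
σ = EαΔT = 198×10³ × 12.2×10⁻⁶ × 202 = 488 MPa (tensile; the tube is trying to contract).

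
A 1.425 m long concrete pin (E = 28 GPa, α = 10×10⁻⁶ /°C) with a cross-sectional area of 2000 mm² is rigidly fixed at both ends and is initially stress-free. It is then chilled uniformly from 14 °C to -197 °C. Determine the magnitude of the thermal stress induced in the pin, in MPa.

With length fixed, the mechanical strain must cancel the thermal strain αΔT = 10×10⁻⁶ × 211 = 2110×10⁻⁶.
The stress required to suppress this strain is σ = Eε = 28×10³ × 2110×10⁻⁶ = 59.08 MPa, tensile since the pin is trying to contract.

σ ≈ 59.1 MPa (tensile)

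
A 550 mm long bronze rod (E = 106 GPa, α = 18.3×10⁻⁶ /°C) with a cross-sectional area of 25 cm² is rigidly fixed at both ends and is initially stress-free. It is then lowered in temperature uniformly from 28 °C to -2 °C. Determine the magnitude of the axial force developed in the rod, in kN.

Full restraint means ε = 0, so the stress is σ = EαΔT = 106×10³ × 18.3×10⁻⁶ × 30 = 58.19 MPa.
Then P = σA = 58.19 × 2500 mm² = 145.5 kN, tensile.

P ≈ 145 kN (tensile)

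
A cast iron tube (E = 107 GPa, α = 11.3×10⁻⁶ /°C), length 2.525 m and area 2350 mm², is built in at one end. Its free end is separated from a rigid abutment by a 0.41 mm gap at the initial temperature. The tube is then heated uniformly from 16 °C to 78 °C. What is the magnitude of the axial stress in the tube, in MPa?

If the wall were absent the tube would grow by αΔT L = 11.3×10⁻⁶ × 62 × 2525 = 1.769 mm.
The gap closes (δ_free > 0.41 mm) and the wall then resists a further 1.769 − 0.41 = 1.359 mm of expansion.
So σ = E(δ_free − g)/L = 107×10³ × 1.359/2525 = 57.59 MPa.

σ ≈ 57.6 MPa (compressive)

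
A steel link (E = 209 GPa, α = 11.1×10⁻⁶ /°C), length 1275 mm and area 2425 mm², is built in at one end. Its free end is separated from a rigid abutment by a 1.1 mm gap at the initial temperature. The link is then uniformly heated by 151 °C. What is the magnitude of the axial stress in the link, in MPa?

σ ≈ 170 MPa (compressive)

Unrestrained expansion: δ_free = αΔT L = 11.1×10⁻⁶ × 151 × 1275 = 2.137 mm.
After closing the 1.1 mm clearance, 2.137 − 1.1 = 1.037 mm of expansion remains to be suppressed by the wall.
That suppressed elongation corresponds to σ = E·Δ/L = 209×10³ × 1.037/1275 = 170 MPa.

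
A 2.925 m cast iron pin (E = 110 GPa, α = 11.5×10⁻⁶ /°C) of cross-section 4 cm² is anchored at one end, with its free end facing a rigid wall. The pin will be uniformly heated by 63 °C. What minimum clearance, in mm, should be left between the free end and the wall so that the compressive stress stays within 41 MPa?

Free expansion if unrestrained: δ_free = αΔT L = 11.5×10⁻⁶ × 63 × 2925 = 2.119 mm.
At the allowable stress the elastic shortening the wall may impose is σL/E = 41 × 2925 / (110×10³) = 1.09 mm.
The gap must absorb the remainder: g_min = 2.119 − 1.09 = 1.029 mm.

g ≈ 1.03 mm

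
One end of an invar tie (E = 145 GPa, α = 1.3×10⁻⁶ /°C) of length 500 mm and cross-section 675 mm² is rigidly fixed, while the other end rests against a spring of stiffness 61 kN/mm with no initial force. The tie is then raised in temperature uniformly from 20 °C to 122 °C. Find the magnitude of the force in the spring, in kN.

The unrestrained thermal change is αΔT L = 1.3×10⁻⁶ × 102 × 500 = 0.0663 mm.
Let P be the compressive force at the spring. The tie shortens elastically by PL/(AE) and the spring compresses by P/k; together these equal δ_free.
P [ L/(AE) + 1/k ] = δ_free → P [ 500/(675×145×10³) + 1/(61×10³) ] = 0.0663.
P = 0.0663 / 2.15×10⁻⁵ = 3083 N.

P ≈ 3.08 kN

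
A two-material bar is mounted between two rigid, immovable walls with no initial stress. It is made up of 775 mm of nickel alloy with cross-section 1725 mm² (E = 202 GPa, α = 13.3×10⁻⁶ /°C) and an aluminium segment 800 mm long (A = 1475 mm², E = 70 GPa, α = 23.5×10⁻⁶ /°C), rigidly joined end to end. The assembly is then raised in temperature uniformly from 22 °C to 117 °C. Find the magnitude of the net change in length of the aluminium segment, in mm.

If the supports were absent, the total length change would be Σ αᵢΔT Lᵢ = 13.3×10⁻⁶×95×775 + 23.5×10⁻⁶×95×800 = 2.765 mm.
The walls prevent any net length change, so an axial force P (same in every segment) develops. Compatibility: P · Σ Lᵢ/(AᵢEᵢ) = δ_free.
The series flexibility is Σ Lᵢ/(AᵢEᵢ) = 775/(1725×202×10³) + 800/(1475×70×10³) = 9.972×10⁻⁶ mm/N.
So P = 2.765 / 9.972×10⁻⁶ = 277.3 kN, compressive.
For the aluminium segment, free thermal change = 23.5×10⁻⁶×95×800 = 1.786 mm and elastic change from P = 277300×800/(1475×70×10³) = 2.148 mm; these oppose, so the net change is 0.362 mm (segment shortens).

|ΔL| ≈ 0.362 mm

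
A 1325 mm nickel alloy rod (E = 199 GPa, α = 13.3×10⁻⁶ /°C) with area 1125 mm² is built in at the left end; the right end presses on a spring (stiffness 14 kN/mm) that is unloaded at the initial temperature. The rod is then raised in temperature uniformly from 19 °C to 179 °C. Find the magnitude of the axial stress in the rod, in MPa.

The unrestrained thermal change is αΔT L = 13.3×10⁻⁶ × 160 × 1325 = 2.82 mm.
With a force P in the spring, the elastic change of the rod is PL/(AE) and that of the spring is P/k; compatibility requires their sum to equal δ_free.
So P = δ_free / [L/(AE) + 1/k] = 2.82 / [ 1325/(1125×199×10³) + 1/(14×10³) ].
P = 2.82 / 7.735×10⁻⁵ = 36450 N.
σ = P/A = 36450/1125 = 32.4 MPa.

σ ≈ 32.4 MPa (compressive)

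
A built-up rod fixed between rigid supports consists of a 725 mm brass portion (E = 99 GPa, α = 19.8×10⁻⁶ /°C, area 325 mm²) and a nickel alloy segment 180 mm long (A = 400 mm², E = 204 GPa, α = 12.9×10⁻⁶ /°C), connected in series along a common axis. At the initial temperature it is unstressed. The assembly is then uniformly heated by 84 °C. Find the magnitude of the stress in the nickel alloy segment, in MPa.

Free thermal expansion of the whole bar: Σ αᵢΔT Lᵢ = 19.8×10⁻⁶×84×725 + 12.9×10⁻⁶×84×180 = 1.401 mm.
Since the ends are fixed, an axial force P builds up, equal in every segment, with P · Σ Lᵢ/(AᵢEᵢ) = δ_free.
Σ Lᵢ/(AᵢEᵢ) = 725/(325×99×10³) + 180/(400×204×10³) = 2.474×10⁻⁵ mm/N.
So P = 1.401 / 2.474×10⁻⁵ = 56.63 kN, compressive.
σ_{nickel alloy} = P / A = 56630 / 400 = 141.6 MPa.

σ ≈ 142 MPa (compressive)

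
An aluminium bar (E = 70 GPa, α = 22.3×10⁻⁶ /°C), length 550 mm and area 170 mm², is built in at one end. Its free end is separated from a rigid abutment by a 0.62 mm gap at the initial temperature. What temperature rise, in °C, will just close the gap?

ΔT ≈ 50.6 °C

The gap closes when αΔT L = 0.62 mm, since the bar is still unstressed at that instant.
So ΔT = g/(αL) = 0.62/(22.3×10⁻⁶ × 550) = 50.55 °C.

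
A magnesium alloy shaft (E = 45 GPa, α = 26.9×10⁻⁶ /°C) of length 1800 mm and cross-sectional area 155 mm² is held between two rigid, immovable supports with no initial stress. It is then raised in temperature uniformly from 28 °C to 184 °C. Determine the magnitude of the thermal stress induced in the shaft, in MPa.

Because both ends are immovable the net strain is zero, and the suppressed thermal strain is αΔT = 26.9×10⁻⁶ × 156 = 4196.4×10⁻⁶.
The stress required to suppress this strain is σ = Eε = 45×10³ × 4196.4×10⁻⁶ = 188.8 MPa, compressive since the shaft is trying to expand.

σ ≈ 189 MPa (compressive)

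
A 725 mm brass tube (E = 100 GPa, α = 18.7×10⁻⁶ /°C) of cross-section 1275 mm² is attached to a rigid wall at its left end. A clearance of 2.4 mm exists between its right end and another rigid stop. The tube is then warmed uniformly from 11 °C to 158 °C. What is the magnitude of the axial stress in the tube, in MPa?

σ ≈ 0 MPa

Free thermal elongation = αΔT L = 18.7×10⁻⁶ × 147 × 725 = 1.993 mm.
Since δ_free = 1.99 mm is less than the 2.4 mm gap, the tube never touches the wall. No axial force develops.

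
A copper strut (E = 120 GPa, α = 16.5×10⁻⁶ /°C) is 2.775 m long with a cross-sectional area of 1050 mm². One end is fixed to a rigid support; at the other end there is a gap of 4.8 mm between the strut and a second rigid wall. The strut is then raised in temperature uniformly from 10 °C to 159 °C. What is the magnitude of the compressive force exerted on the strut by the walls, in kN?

P ≈ 91.8 kN

Free thermal elongation = αΔT L = 16.5×10⁻⁶ × 149 × 2775 = 6.822 mm.
After closing the 4.8 mm clearance, 6.822 − 4.8 = 2.022 mm of expansion remains to be suppressed by the wall.
So σ = E(δ_free − g)/L = 120×10³ × 2.022/2775 = 87.45 MPa.
Force on the wall = σA = 87.45 × 1050 mm² = 91.83 kN.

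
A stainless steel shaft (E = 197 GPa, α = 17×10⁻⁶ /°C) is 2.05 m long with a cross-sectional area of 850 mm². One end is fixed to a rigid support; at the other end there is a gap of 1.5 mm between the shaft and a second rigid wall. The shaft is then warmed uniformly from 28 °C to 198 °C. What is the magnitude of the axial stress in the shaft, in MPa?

Free thermal elongation = αΔT L = 17×10⁻⁶ × 170 × 2050 = 5.924 mm.
The gap closes (δ_free > 1.5 mm) and the wall then resists a further 5.924 − 1.5 = 4.424 mm of expansion.
That suppressed elongation corresponds to σ = E·Δ/L = 197×10³ × 4.424/2050 = 425.2 MPa.

σ ≈ 425 MPa (compressive)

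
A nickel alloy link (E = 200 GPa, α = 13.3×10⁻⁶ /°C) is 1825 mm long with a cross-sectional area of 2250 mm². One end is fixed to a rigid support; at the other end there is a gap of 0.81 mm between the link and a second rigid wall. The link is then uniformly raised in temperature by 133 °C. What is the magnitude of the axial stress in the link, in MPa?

If the wall were absent the link would grow by αΔT L = 13.3×10⁻⁶ × 133 × 1825 = 3.228 mm.
After closing the 0.81 mm clearance, 3.228 − 0.81 = 2.418 mm of expansion remains to be suppressed by the wall.
Compatibility: PL/(AE) = 2.418 mm, so σ = P/A = E × (2.418/1825) = 265 MPa.

σ ≈ 265 MPa (compressive)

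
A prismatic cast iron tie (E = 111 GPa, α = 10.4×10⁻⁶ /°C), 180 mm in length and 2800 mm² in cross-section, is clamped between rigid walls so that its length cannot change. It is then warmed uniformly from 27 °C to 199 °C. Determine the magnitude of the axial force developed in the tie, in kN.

With zero net strain, σ = E·αΔT = 111 GPa × 10.4×10⁻⁶ × 172 = 198.6 MPa.
Then P = σA = 198.6 × 2800 mm² = 556 kN, compressive.

P ≈ 556 kN (compressive)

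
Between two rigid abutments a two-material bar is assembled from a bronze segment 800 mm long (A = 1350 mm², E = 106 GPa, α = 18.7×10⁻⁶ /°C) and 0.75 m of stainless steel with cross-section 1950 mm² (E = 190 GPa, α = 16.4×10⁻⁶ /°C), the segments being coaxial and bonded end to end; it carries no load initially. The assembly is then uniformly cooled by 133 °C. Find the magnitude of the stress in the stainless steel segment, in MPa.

σ ≈ 244 MPa (tensile)

With the walls removed the bar would change length by δ_free = Σ αᵢΔT Lᵢ = 18.7×10⁻⁶×133×800 + 16.4×10⁻⁶×133×750 = 3.626 mm.
The rigid supports impose zero overall length change; the single axial force P common to all segments must satisfy P Σ Lᵢ/(AᵢEᵢ) = δ_free.
Σ Lᵢ/(AᵢEᵢ) = 800/(1350×106×10³) + 750/(1950×190×10³) = 7.615×10⁻⁶ mm/N.
So P = 3.626 / 7.615×10⁻⁶ = 476.1 kN, tensile.
σ_{stainless steel} = P / A = 476100 / 1950 = 244.2 MPa.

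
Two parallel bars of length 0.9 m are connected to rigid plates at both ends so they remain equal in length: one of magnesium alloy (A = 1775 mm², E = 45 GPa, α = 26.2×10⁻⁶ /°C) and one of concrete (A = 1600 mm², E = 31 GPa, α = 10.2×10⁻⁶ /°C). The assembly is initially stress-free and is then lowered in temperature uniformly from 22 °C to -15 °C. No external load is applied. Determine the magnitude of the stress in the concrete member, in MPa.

σ ≈ 11.3 MPa (compressive)

Both members must finish at the same length. With the larger α, the magnesium alloy tends to over-contract; the plates restrain it, putting the magnesium alloy in tension and the concrete in compression. With no external load the two internal forces are equal and opposite, magnitude P.
Compatibility of the two members (thermal + elastic change equal): (α₁ − α₂)ΔT = P·[1/(A₁E₁) + 1/(A₂E₂)].
|α₁ − α₂|·ΔT = 16×10⁻⁶ × 37 = 0.000592.
1/(A₁E₁) + 1/(A₂E₂) = 1/(1775×45×10³) + 1/(1600×31×10³) = 3.268×10⁻⁸ N⁻¹.
So P = 0.000592 / 3.268×10⁻⁸ = 18.11 kN.
σ_{concrete} = P/A₂ = 18110/1600 = 11.32 MPa, compressive.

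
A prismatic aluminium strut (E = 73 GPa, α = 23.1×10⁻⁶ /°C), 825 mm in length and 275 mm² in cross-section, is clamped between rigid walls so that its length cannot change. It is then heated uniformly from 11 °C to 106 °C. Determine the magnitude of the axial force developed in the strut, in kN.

P ≈ 44.1 kN (compressive)

With zero net strain, σ = E·αΔT = 73 GPa × 23.1×10⁻⁶ × 95 = 160.2 MPa.
Axial force P = σA = 160.2 × 275 = 44050 N = 44.05 kN, compressive.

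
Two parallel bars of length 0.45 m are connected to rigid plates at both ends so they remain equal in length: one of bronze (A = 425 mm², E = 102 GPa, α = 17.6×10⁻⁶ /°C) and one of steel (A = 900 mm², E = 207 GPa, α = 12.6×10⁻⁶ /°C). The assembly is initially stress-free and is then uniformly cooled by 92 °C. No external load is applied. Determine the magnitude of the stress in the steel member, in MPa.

σ ≈ 18 MPa (compressive)

Both members must finish at the same length. With the larger α, the bronze tends to over-contract; the plates restrain it, putting the bronze in tension and the steel in compression. With no external load the two internal forces are equal and opposite, magnitude P.
Compatibility of the two members (thermal + elastic change equal): (α₁ − α₂)ΔT = P·[1/(A₁E₁) + 1/(A₂E₂)].
|α₁ − α₂|·ΔT = 5×10⁻⁶ × 92 = 0.00046.
1/(A₁E₁) + 1/(A₂E₂) = 1/(425×102×10³) + 1/(900×207×10³) = 2.844×10⁻⁸ N⁻¹.
P = 0.00046 / 2.844×10⁻⁸ = 16180 N = 16.18 kN.
σ_{steel} = P/A₂ = 16180/900 = 17.97 MPa, compressive.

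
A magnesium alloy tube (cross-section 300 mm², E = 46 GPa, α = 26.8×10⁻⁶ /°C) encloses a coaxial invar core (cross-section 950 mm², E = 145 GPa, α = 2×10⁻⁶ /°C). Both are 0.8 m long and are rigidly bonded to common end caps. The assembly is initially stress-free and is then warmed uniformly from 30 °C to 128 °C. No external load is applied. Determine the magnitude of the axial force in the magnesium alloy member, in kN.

Both members must finish at the same length. With the larger α, the magnesium alloy tends to over-expand; the plates restrain it, putting the magnesium alloy in compression and the invar in tension. With no external load the two internal forces are equal and opposite, magnitude P.
Compatibility of the two members (thermal + elastic change equal): (α₁ − α₂)ΔT = P·[1/(A₁E₁) + 1/(A₂E₂)].
|α₁ − α₂|·ΔT = 24.8×10⁻⁶ × 98 = 0.00243.
1/(A₁E₁) + 1/(A₂E₂) = 1/(300×46×10³) + 1/(950×145×10³) = 7.972×10⁻⁸ N⁻¹.
P = 0.00243 / 7.972×10⁻⁸ = 30490 N = 30.49 kN.

P ≈ 30.5 kN (compressive in the magnesium alloy)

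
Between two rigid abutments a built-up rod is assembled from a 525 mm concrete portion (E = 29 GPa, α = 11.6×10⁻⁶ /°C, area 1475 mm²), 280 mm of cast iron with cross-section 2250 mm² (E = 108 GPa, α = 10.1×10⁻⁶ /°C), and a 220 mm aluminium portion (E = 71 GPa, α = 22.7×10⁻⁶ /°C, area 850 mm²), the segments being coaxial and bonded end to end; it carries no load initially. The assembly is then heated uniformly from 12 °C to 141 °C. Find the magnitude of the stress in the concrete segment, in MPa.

Free thermal expansion of the whole bar: Σ αᵢΔT Lᵢ = 11.6×10⁻⁶×129×525 + 10.1×10⁻⁶×129×280 + 22.7×10⁻⁶×129×220 = 1.795 mm.
The rigid supports impose zero overall length change; the single axial force P common to all segments must satisfy P Σ Lᵢ/(AᵢEᵢ) = δ_free.
Σ Lᵢ/(AᵢEᵢ) = 525/(1475×29×10³) + 280/(2250×108×10³) + 220/(850×71×10³) = 1.707×10⁻⁵ mm/N.
Hence P = δ_free / Σ(L/AE) = 1.795/1.707×10⁻⁵ = 105.1 kN (compressive).
σ_{concrete} = P / A = 105100 / 1475 = 71.27 MPa.

σ ≈ 71.3 MPa (compressive)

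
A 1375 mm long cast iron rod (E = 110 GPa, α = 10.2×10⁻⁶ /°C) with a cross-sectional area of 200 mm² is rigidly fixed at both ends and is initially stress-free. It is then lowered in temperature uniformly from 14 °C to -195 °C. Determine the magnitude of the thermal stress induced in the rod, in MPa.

With length fixed, the mechanical strain must cancel the thermal strain αΔT = 10.2×10⁻⁶ × 209 = 2131.8×10⁻⁶.
σ = EαΔT = 110×10³ × 10.2×10⁻⁶ × 209 = 234.5 MPa (tensile; the rod is trying to contract).

σ ≈ 234 MPa (tensile)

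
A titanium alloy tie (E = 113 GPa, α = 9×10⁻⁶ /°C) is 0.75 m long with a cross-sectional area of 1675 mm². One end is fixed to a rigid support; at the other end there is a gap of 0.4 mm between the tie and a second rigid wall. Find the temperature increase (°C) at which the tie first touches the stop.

ΔT ≈ 59.3 °C

Contact occurs when the free expansion equals the gap: αΔT L = 0.4 mm.
So ΔT = g/(αL) = 0.4/(9×10⁻⁶ × 750) = 59.26 °C.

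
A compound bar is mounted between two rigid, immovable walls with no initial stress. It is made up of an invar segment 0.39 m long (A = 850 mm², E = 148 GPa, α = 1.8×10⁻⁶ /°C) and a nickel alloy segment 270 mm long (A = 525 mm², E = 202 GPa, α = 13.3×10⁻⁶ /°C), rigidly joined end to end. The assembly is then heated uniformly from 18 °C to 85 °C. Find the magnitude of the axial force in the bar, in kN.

Free thermal expansion of the whole bar: Σ αᵢΔT Lᵢ = 1.8×10⁻⁶×67×390 + 13.3×10⁻⁶×67×270 = 0.2876 mm.
The rigid supports impose zero overall length change; the single axial force P common to all segments must satisfy P Σ Lᵢ/(AᵢEᵢ) = δ_free.
The series flexibility is Σ Lᵢ/(AᵢEᵢ) = 390/(850×148×10³) + 270/(525×202×10³) = 5.646×10⁻⁶ mm/N.
Hence P = δ_free / Σ(L/AE) = 0.2876/5.646×10⁻⁶ = 50.94 kN (compressive).

P ≈ 50.9 kN (compressive)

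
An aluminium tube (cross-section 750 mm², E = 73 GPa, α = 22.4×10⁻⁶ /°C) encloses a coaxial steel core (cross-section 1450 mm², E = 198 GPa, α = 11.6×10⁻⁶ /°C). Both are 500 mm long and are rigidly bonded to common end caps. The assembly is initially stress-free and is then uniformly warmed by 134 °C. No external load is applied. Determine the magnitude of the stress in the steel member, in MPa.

The aluminium has the larger α, so on heating it would change length more than the steel if both were free. The rigid plates force a common final length, so the aluminium is put into compression and the steel into tension, with equal and opposite forces P (no external load).
Equating the net (thermal + elastic) strains gives |α₁ − α₂|·ΔT = P·[1/(A₁E₁) + 1/(A₂E₂)].
|α₁ − α₂|·ΔT = 10.8×10⁻⁶ × 134 = 0.001447.
1/(A₁E₁) + 1/(A₂E₂) = 1/(750×73×10³) + 1/(1450×198×10³) = 2.175×10⁻⁸ N⁻¹.
P = 0.001447 / 2.175×10⁻⁸ = 66540 N = 66.54 kN.
σ_{steel} = P/A₂ = 66540/1450 = 45.89 MPa, tensile.

σ ≈ 45.9 MPa (tensile)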